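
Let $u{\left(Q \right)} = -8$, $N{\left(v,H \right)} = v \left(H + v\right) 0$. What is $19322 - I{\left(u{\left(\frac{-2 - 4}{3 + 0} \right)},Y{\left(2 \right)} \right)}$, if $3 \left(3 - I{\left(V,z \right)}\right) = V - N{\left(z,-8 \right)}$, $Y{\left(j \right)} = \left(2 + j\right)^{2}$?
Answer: $\frac{57949}{3} \approx 19316.0$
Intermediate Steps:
$N{\left(v,H \right)} = 0$
$I{\left(V,z \right)} = 3 - \frac{V}{3}$ ($I{\left(V,z \right)} = 3 - \frac{V - 0}{3} = 3 - \frac{V + 0}{3} = 3 - \frac{V}{3}$)
$19322 - I{\left(u{\left(\frac{-2 - 4}{3 + 0} \right)},Y{\left(2 \right)} \right)} = 19322 - \left(3 - - \frac{8}{3}\right) = 19322 - \left(3 + \frac{8}{3}\right) = 19322 - \frac{17}{3} = \frac{57949}{3}$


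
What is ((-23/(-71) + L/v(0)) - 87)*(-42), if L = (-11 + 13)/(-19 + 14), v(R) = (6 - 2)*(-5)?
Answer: 6460209/1775 ≈ 3639.6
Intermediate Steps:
v(R) = -20 (v(R) = 4*(-5) = -20)
L = -⅖ (L = 2/(-5) = 2*(-⅕) = -⅖ ≈ -0.40000)
((-23/(-71) + L/v(0)) - 87)*(-42) = ((-23/(-71) - ⅖/(-20)) - 87)*(-42) = ((-23*(-1/71) - ⅖*(-1/20)) - 87)*(-42) = ((23/71 + 1/50) - 87)*(-42) = (1221/3550 - 87)*(-42) = -307629/3550*(-42) = 6460209/1775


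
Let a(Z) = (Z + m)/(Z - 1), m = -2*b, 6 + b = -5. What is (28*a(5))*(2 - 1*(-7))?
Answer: 1701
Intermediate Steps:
b = -11 (b = -6 - 5 = -11)
m = 22 (m = -2*(-11) = 22)
a(Z) = (22 + Z)/(-1 + Z) (a(Z) = (Z + 22)/(Z - 1) = (22 + Z)/(-1 + Z))
(28*a(5))*(2 - 1*(-7)) = (28*((22 + 5)/(-1 + 5)))*(2 - 1*(-7)) = (28*(27/4))*(2 + 7) = (28*((1/4)*27))*9 = (28*(27/4))*9 = 189*9 = 1701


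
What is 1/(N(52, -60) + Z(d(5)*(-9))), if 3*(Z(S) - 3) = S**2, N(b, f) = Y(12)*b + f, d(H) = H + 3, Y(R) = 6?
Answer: 1/1983 ≈ 0.00050429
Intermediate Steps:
d(H) = 3 + H
N(b, f) = f + 6*b (N(b, f) = 6*b + f = f + 6*b)
Z(S) = 3 + S**2/3
1/(N(52, -60) + Z(d(5)*(-9))) = 1/((-60 + 6*52) + (3 + ((3 + 5)*(-9))**2/3)) = 1/((-60 + 312) + (3 + (8*(-9))**2/3)) = 1/(252 + (3 + (1/3)*(-72)**2)) = 1/(252 + (3 + (1/3)*5184)) = 1/(252 + (3 + 1728)) = 1/(252 + 1731) = 1/1983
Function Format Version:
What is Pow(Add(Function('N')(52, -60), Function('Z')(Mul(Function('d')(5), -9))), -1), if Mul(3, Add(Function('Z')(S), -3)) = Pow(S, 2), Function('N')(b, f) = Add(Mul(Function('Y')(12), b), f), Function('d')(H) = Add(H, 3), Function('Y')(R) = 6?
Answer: Rational(1, 1983) ≈ 0.00050429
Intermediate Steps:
Function('d')(H) = Add(3, H)
Function('N')(b, f) = Add(f, Mul(6, b)) (Function('N')(b, f) = Add(Mul(6, b), f) = Add(f, Mul(6, b)))
Function('Z')(S) = Add(3, Mul(Rational(1, 3), Pow(S, 2)))
Pow(Add(Function('N')(52, -60), Function('Z')(Mul(Function('d')(5), -9))), -1) = Pow(Add(Add(-60, Mul(6, 52)), Add(3, Mul(Rational(1, 3), Pow(Mul(Add(3, 5), -9), 2)))), -1) = Pow(Add(Add(-60, 312), Add(3, Mul(Rational(1, 3), Pow(Mul(8, -9), 2)))), -1) = Pow(Add(252, Add(3, Mul(Rational(1, 3), Pow(-72, 2)))), -1) = Pow(Add(252, Add(3, Mul(Rational(1, 3), 5184))), -1) = Pow(Add(252, Add(3, 1728)), -1) = Pow(Add(252, 1731), -1) = Pow(1983, -1) = Rational(1, 1983)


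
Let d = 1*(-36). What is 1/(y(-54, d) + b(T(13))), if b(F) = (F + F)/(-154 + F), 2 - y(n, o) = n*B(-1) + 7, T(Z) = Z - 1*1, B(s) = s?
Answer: -71/4201 ≈ -0.016901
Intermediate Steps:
d = -36
T(Z) = -1 + Z (T(Z) = Z - 1 = -1 + Z)
y(n, o) = -5 + n (y(n, o) = 2 - (n*(-1) + 7) = 2 - (-n + 7) = 2 - (7 - n) = 2 + (-7 + n) = -5 + n)
b(F) = 2*F/(-154 + F) (b(F) = (2*F)/(-154 + F) = 2*F/(-154 + F))
1/(y(-54, d) + b(T(13))) = 1/((-5 - 54) + 2*(-1 + 13)/(-154 + (-1 + 13))) = 1/(-59 + 2*12/(-154 + 12)) = 1/(-59 + 2*12/(-142)) = 1/(-59 + 2*12*(-1/142)) = 1/(-59 - 12/71) = 1/(-4201/71) = -71/4201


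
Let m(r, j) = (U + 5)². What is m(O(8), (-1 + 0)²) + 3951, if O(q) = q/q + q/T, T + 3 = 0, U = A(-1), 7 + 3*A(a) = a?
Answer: 35608/9 ≈ 3956.4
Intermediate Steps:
A(a) = -7/3 + a/3
U = -8/3 (U = -7/3 + (⅓)*(-1) = -7/3 - ⅓ = -8/3 ≈ -2.6667)
T = -3 (T = -3 + 0 = -3)
O(q) = 1 - q/3 (O(q) = q/q + q/(-3) = 1 + q*(-⅓) = 1 - q/3)
m(r, j) = 49/9 (m(r, j) = (-8/3 + 5)² = (7/3)² = 49/9)
m(O(8), (-1 + 0)²) + 3951 = 49/9 + 3951 = 35608/9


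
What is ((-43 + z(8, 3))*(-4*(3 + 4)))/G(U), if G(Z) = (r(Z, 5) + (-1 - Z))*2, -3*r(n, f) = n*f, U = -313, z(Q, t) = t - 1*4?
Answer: 1848/2501 ≈ 0.73890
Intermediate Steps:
z(Q, t) = -4 + t (z(Q, t) = t - 4 = -4 + t)
r(n, f) = -f*n/3 (r(n, f) = -n*f/3 = -f*n/3)
G(Z) = -2 - 16*Z/3 (G(Z) = (-⅓*5*Z + (-1 - Z))*2 = (-5*Z/3 + (-1 - Z))*2 = (-1 - 8*Z/3)*2 = -2 - 16*Z/3)
((-43 + z(8, 3))*(-4*(3 + 4)))/G(U) = ((-43 + (-4 + 3))*(-4*(3 + 4)))/(-2 - 16/3*(-313)) = ((-43 - 1)*(-4*7))/(-2 + 5008/3) = (-44*(-28))/(5002/3) = 1232*(3/5002) = 1848/2501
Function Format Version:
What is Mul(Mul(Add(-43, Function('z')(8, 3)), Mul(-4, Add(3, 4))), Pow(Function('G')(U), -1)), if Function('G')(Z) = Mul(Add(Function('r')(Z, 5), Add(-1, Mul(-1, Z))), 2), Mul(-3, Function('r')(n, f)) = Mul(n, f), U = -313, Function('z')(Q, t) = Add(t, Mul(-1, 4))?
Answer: Rational(1848, 2501) ≈ 0.73890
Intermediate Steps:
Function('z')(Q, t) = Add(-4, t) (Function('z')(Q, t) = Add(t, -4) = Add(-4, t))
Function('r')(n, f) = Mul(Rational(-1, 3), f, n) (Function('r')(n, f) = Mul(Rational(-1, 3), Mul(n, f)) = Mul(Rational(-1, 3), Mul(f, n)) = Mul(Rational(-1, 3), f, n))
Function('G')(Z) = Add(-2, Mul(Rational(-16, 3), Z)) (Function('G')(Z) = Mul(Add(Mul(Rational(-1, 3), 5, Z), Add(-1, Mul(-1, Z))), 2) = Mul(Add(Mul(Rational(-5, 3), Z), Add(-1, Mul(-1, Z))), 2) = Mul(Add(-1, Mul(Rational(-8, 3), Z)), 2) = Add(-2, Mul(Rational(-16, 3), Z)))
Mul(Mul(Add(-43, Function('z')(8, 3)), Mul(-4, Add(3, 4))), Pow(Function('G')(U), -1)) = Mul(Mul(Add(-43, Add(-4, 3)), Mul(-4, Add(3, 4))), Pow(Add(-2, Mul(Rational(-16, 3), -313)), -1)) = Mul(Mul(Add(-43, -1), Mul(-4, 7)), Pow(Add(-2, Rational(5008, 3)), -1)) = Mul(Mul(-44, -28), Pow(Rational(5002, 3), -1)) = Mul(1232, Rational(3, 5002)) = Rational(1848, 2501)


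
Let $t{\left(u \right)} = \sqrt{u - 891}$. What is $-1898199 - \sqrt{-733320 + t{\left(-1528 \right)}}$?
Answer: $-1898199 - \sqrt{-733320 + i \sqrt{2419}} \approx -1.8982 \cdot 10^{6} - 856.34 i$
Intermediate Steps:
$t{\left(u \right)} = \sqrt{-891 + u}$
$-1898199 - \sqrt{-733320 + t{\left(-1528 \right)}} = -1898199 - \sqrt{-733320 + \sqrt{-891 - 1528}} = -1898199 - \sqrt{-733320 + \sqrt{-2419}} = -1898199 - \sqrt{-733320 + i \sqrt{2419}}$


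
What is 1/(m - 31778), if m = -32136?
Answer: -1/63914 ≈ -1.5646e-5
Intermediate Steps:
1/(m - 31778) = 1/(-32136 - 31778) = 1/(-63914) = -1/63914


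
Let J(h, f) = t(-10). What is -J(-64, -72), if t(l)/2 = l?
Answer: 20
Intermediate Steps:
t(l) = 2*l
J(h, f) = -20 (J(h, f) = 2*(-10) = -20)
-J(-64, -72) = -1*(-20) = 20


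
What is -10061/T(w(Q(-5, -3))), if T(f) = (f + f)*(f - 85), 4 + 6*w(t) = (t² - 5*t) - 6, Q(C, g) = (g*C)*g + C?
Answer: -90549/3055100 ≈ -0.029639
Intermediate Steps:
Q(C, g) = C + C*g² (Q(C, g) = (C*g)*g + C = C*g² + C = C + C*g²)
w(t) = -5/3 - 5*t/6 + t²/6 (w(t) = -⅔ + ((t² - 5*t) - 6)/6 = -⅔ + (-6 + t² - 5*t)/6 = -⅔ + (-1 - 5*t/6 + t²/6) = -5/3 - 5*t/6 + t²/6)
T(f) = 2*f*(-85 + f) (T(f) = (2*f)*(-85 + f) = 2*f*(-85 + f))
-10061/T(w(Q(-5, -3))) = -10061*1/(2*(-85 + (-5/3 - (-25)*(1 + (-3)²)/6 + (-5*(1 + (-3)²))²/6))*(-5/3 - (-25)*(1 + (-3)²)/6 + (-5*(1 + (-3)²))²/6)) = -10061*1/(2*(-85 + (-5/3 - (-25)*(1 + 9)/6 + (-5*(1 + 9))²/6))*(-5/3 - (-25)*(1 + 9)/6 + (-5*(1 + 9))²/6)) = -10061*1/(2*(-85 + (-5/3 - (-25)*10/6 + (-5*10)²/6))*(-5/3 - (-25)*10/6 + (-5*10)²/6)) = -10061*1/(2*(-85 + (-5/3 - ⅚*(-50) + (⅙)*(-50)²))*(-5/3 - ⅚*(-50) + (⅙)*(-50)²)) = -10061*1/(2*(-85 + (-5/3 + 125/3 + (⅙)*2500))*(-5/3 + 125/3 + (⅙)*2500)) = -10061*1/(2*(-85 + (-5/3 + 125/3 + 1250/3))*(-5/3 + 125/3 + 1250/3)) = -10061*3/(2740*(-85 + 1370/3)) = -10061/(2*(1370/3)*(1115/3)) = -10061/3055100/9 = -10061*9/3055100 = -90549/3055100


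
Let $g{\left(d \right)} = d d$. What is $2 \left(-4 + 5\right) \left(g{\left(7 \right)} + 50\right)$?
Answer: $198$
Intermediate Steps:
$g{\left(d \right)} = d^{2}$
$2 \left(-4 + 5\right) \left(g{\left(7 \right)} + 50\right) = 2 \left(-4 + 5\right) \left(7^{2} + 50\right) = 2 \cdot 1 \left(49 + 50\right) = 2 \cdot 99 = 198$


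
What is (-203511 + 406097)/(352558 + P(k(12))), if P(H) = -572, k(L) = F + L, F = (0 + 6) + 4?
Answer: 101293/175993 ≈ 0.57555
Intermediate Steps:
F = 10 (F = 6 + 4 = 10)
k(L) = 10 + L
(-203511 + 406097)/(352558 + P(k(12))) = (-203511 + 406097)/(352558 - 572) = 202586/351986 = 202586*(1/351986) = 101293/175993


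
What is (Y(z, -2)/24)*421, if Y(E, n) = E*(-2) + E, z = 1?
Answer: -421/24 ≈ -17.542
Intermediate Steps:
Y(E, n) = -E (Y(E, n) = -2*E + E = -E)
(Y(z, -2)/24)*421 = (-1*1/24)*421 = -1*1/24*421 = -1/24*421 = -421/24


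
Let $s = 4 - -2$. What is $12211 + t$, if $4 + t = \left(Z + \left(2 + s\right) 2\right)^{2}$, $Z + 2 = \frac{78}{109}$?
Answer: $\frac{147604183}{11881} \approx 12424.0$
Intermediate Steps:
$s = 6$ ($s = 4 + 2 = 6$)
$Z = - \frac{140}{109}$ ($Z = -2 + \frac{78}{109} = - \frac{140}{109} \approx -1.2844$)
$t = \frac{2525292}{11881}$ ($t = -4 + \left(- \frac{140}{109} + \left(2 + 6\right) 2\right)^{2} = -4 + \left(- \frac{140}{109} + 8 \cdot 2\right)^{2} = -4 + \left(- \frac{140}{109} + 16\right)^{2} = -4 + \left(\frac{1604}{109}\right)^{2} = -4 + \frac{2572816}{11881} = \frac{2525292}{11881} \approx 212.55$)
$12211 + t = 12211 + \frac{2525292}{11881} = \frac{147604183}{11881}$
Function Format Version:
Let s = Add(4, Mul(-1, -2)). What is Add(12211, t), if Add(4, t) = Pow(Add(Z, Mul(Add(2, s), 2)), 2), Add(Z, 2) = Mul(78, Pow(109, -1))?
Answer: Rational(147604183, 11881) ≈ 12424.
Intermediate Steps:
s = 6 (s = Add(4, 2) = 6)
Z = Rational(-140, 109) (Z = Add(-2, Mul(78, Pow(109, -1))) = Add(-2, Mul(78, Rational(1, 109))) = Add(-2, Rational(78, 109)) = Rational(-140, 109) ≈ -1.2844)
t = Rational(2525292, 11881) (t = Add(-4, Pow(Add(Rational(-140, 109), Mul(Add(2, 6), 2)), 2)) = Add(-4, Pow(Add(Rational(-140, 109), Mul(8, 2)), 2)) = Add(-4, Pow(Add(Rational(-140, 109), 16), 2)) = Add(-4, Pow(Rational(1604, 109), 2)) = Add(-4, Rational(2572816, 11881)) = Rational(2525292, 11881) ≈ 212.55)
Add(12211, t) = Add(12211, Rational(2525292, 11881)) = Rational(147604183, 11881)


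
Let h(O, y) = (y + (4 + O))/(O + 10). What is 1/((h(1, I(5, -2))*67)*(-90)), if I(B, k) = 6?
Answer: -1/6030 ≈ -0.00016584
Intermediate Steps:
h(O, y) = (4 + O + y)/(10 + O)
1/((h(1, I(5, -2))*67)*(-90)) = 1/((((4 + 1 + 6)/(10 + 1))*67)*(-90)) = 1/(((11/11)*67)*(-90)) = 1/((((1/11)*11)*67)*(-90)) = 1/((1*67)*(-90)) = 1/(67*(-90)) = 1/(-6030) = -1/6030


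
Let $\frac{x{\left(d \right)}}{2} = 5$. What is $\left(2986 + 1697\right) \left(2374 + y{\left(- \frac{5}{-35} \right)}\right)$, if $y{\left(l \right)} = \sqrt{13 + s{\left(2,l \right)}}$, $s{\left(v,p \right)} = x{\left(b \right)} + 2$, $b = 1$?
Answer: $11140857$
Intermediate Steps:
$x{\left(d \right)} = 10$ ($x{\left(d \right)} = 2 \cdot 5 = 10$)
$s{\left(v,p \right)} = 12$ ($s{\left(v,p \right)} = 10 + 2 = 12$)
$y{\left(l \right)} = 5$ ($y{\left(l \right)} = \sqrt{13 + 12} = \sqrt{25} = 5$)
$\left(2986 + 1697\right) \left(2374 + y{\left(- \frac{5}{-35} \right)}\right) = \left(2986 + 1697\right) \left(2374 + 5\right) = 4683 \cdot 2379 = 11140857$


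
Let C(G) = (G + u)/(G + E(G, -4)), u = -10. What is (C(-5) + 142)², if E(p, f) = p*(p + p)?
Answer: 180625/9 ≈ 20069.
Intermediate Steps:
E(p, f) = 2*p² (E(p, f) = p*(2*p) = 2*p²)
C(G) = (-10 + G)/(G + 2*G²) (C(G) = (G - 10)/(G + 2*G²) = (-10 + G)/(G + 2*G²))
(C(-5) + 142)² = ((-10 - 5)/((-5)*(1 + 2*(-5))) + 142)² = (-⅕*(-15)/(1 - 10) + 142)² = (-⅕*(-15)/(-9) + 142)² = (-⅕*(-⅑)*(-15) + 142)² = (-⅓ + 142)² = (425/3)² = 180625/9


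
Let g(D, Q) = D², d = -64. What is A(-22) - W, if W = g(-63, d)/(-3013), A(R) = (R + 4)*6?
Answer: -321435/3013 ≈ -106.68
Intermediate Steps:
A(R) = 24 + 6*R (A(R) = (4 + R)*6 = 24 + 6*R)
W = -3969/3013 (W = (-63)²/(-3013) = 3969*(-1/3013) = -3969/3013 ≈ -1.3173)
A(-22) - W = (24 + 6*(-22)) - 1*(-3969/3013) = (24 - 132) + 3969/3013 = -108 + 3969/3013 = -321435/3013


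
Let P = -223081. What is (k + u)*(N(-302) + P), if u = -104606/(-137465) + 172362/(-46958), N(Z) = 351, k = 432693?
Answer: -62209597857851081344/645508147 ≈ -9.6373e+10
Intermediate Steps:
u = -9390826891/3227540735 (u = -104606*(-1/137465) + 172362*(-1/46958) = 104606/137465 - 86181/23479 = -9390826891/3227540735 ≈ -2.9096)
(k + u)*(N(-302) + P) = (432693 - 9390826891/3227540735)*(351 - 223081) = (1396524892422464/3227540735)*(-222730) = -62209597857851081344/645508147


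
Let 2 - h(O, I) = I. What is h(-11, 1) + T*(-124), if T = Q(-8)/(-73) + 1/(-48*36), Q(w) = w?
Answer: -394745/31536 ≈ -12.517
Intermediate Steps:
T = 13751/126144 (T = -8/(-73) + 1/(-48*36) = -8*(-1/73) - 1/48*1/36 = 8/73 - 1/1728 = 13751/126144 ≈ 0.10901)
h(O, I) = 2 - I
h(-11, 1) + T*(-124) = (2 - 1*1) + (13751/126144)*(-124) = (2 - 1) - 426281/31536 = 1 - 426281/31536 = -394745/31536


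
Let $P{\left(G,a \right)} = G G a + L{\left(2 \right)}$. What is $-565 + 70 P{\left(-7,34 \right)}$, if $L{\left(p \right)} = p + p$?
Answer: $116335$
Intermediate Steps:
$L{\left(p \right)} = 2 p$
$P{\left(G,a \right)} = 4 + a G^{2}$ ($P{\left(G,a \right)} = G G a + 2 \cdot 2 = G^{2} a + 4 = a G^{2} + 4 = 4 + a G^{2}$)
$-565 + 70 P{\left(-7,34 \right)} = -565 + 70 \left(4 + 34 \left(-7\right)^{2}\right) = -565 + 70 \left(4 + 34 \cdot 49\right) = -565 + 70 \left(4 + 1666\right) = -565 + 70 \cdot 1670 = -565 + 116900 = 116335$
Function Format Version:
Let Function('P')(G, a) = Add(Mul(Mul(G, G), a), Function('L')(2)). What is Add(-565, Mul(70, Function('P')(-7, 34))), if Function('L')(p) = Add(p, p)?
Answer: 116335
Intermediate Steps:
Function('L')(p) = Mul(2, p)
Function('P')(G, a) = Add(4, Mul(a, Pow(G, 2))) (Function('P')(G, a) = Add(Mul(Mul(G, G), a), Mul(2, 2)) = Add(Mul(Pow(G, 2), a), 4) = Add(Mul(a, Pow(G, 2)), 4) = Add(4, Mul(a, Pow(G, 2))))
Add(-565, Mul(70, Function('P')(-7, 34))) = Add(-565, Mul(70, Add(4, Mul(34, Pow(-7, 2))))) = Add(-565, Mul(70, Add(4, Mul(34, 49)))) = Add(-565, Mul(70, Add(4, 1666))) = Add(-565, Mul(70, 1670)) = Add(-565, 116900) = 116335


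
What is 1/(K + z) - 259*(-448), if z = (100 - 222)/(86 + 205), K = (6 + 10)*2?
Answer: 1066334371/9190 ≈ 1.1603e+5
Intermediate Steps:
K = 32 (K = 16*2 = 32)
z = -122/291 ≈ -0.41924
1/(K + z) - 259*(-448) = 1/(32 - 122/291) - 259*(-448) = 1/(9190/291) + 116032 = 291/9190 + 116032 = 1066334371/9190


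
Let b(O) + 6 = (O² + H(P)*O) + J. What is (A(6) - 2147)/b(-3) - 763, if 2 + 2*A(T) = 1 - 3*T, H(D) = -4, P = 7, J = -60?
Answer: -64357/90 ≈ -715.08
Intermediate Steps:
A(T) = -½ - 3*T/2 (A(T) = -1 + (1 - 3*T)/2 = -1 + (½ - 3*T/2) = -½ - 3*T/2)
b(O) = -66 + O² - 4*O (b(O) = -6 + ((O² - 4*O) - 60) = -6 + (-60 + O² - 4*O) = -66 + O² - 4*O)
(A(6) - 2147)/b(-3) - 763 = ((-½ - 3/2*6) - 2147)/(-66 + (-3)² - 4*(-3)) - 763 = ((-½ - 9) - 2147)/(-66 + 9 + 12) - 763 = (-19/2 - 2147)/(-45) - 763 = -4313/2*(-1/45) - 763 = 4313/90 - 763 = -64357/90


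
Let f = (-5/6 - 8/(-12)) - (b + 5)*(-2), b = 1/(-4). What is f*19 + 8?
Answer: 556/3 ≈ 185.33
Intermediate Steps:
b = -¼ ≈ -0.25000
f = 28/3 (f = (-5/6 - 8/(-12)) - (-¼ + 5)*(-2) = (-5*⅙ - 8*(-1/12)) - 19*(-2)/4 = (-⅚ + ⅔) - 1*(-19/2) = -⅙ + 19/2 = 28/3 ≈ 9.3333)
f*19 + 8 = (28/3)*19 + 8 = 532/3 + 8 = 556/3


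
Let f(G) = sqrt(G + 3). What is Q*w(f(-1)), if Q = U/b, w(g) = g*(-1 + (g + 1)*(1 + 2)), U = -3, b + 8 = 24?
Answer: -9/8 - 3*sqrt(2)/8 ≈ -1.6553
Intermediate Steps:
b = 16 (b = -8 + 24 = 16)
f(G) = sqrt(3 + G)
w(g) = g*(2 + 3*g) (w(g) = g*(-1 + (1 + g)*3) = g*(-1 + (3 + 3*g)) = g*(2 + 3*g))
Q = -3/16 ≈ -0.18750
Q*w(f(-1)) = -3*sqrt(3 - 1)*(2 + 3*sqrt(3 - 1))/16 = -3*sqrt(2)*(2 + 3*sqrt(2))/16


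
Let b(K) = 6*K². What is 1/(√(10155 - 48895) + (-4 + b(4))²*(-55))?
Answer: -23276/10835445457 - I*√9685/108354454570 ≈ -2.1481e-6 - 9.0825e-10*I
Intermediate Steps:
1/(√(10155 - 48895) + (-4 + b(4))²*(-55)) = 1/(√(10155 - 48895) + (-4 + 6*4²)²*(-55)) = 1/(√(-38740) + (-4 + 6*16)²*(-55)) = 1/(2*I*√9685 + (-4 + 96)²*(-55)) = 1/(2*I*√9685 + 92²*(-55)) = 1/(2*I*√9685 + 8464*(-55)) = 1/(2*I*√9685 - 465520) = 1/(-465520 + 2*I*√9685)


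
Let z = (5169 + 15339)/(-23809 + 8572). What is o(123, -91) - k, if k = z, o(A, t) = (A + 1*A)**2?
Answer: 307367600/5079 ≈ 60517.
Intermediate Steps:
z = -6836/5079 (z = 20508/(-15237) = 20508*(-1/15237) = -6836/5079 ≈ -1.3459)
o(A, t) = 4*A**2 (o(A, t) = (A + A)**2 = (2*A)**2 = 4*A**2)
k = -6836/5079 ≈ -1.3459
o(123, -91) - k = 4*123**2 - 1*(-6836/5079) = 4*15129 + 6836/5079 = 60516 + 6836/5079 = 307367600/5079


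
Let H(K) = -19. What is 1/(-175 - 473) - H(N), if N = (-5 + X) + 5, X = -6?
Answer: 12311/648 ≈ 18.998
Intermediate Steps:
N = -6 (N = (-5 - 6) + 5 = -11 + 5 = -6)
1/(-175 - 473) - H(N) = 1/(-175 - 473) - 1*(-19) = 1/(-648) + 19 = -1/648 + 19 = 12311/648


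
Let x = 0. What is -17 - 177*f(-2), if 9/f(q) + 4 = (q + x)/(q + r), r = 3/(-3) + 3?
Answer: -17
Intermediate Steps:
r = 2 (r = 3*(-1/3) + 3 = -1 + 3 = 2)
f(q) = 9/(-4 + q/(2 + q)) (f(q) = 9/(-4 + (q + 0)/(q + 2)) = 9/(-4 + q/(2 + q)))
-17 - 177*f(-2) = -17 - 1593*(-2 - 1*(-2))/(8 + 3*(-2)) = -17 - 1593*(-2 + 2)/(8 - 6) = -17 - 1593*0/2 = -17 - 177*0 = -17 + 0 = -17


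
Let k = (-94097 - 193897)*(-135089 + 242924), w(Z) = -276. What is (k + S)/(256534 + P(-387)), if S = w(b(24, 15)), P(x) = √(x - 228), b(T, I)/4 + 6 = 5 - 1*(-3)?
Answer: -7966877131060044/65809693771 + 31055833266*I*√615/65809693771 ≈ -1.2106e+5 + 11.703*I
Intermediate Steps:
b(T, I) = 8 (b(T, I) = -24 + 4*(5 - 1*(-3)) = -24 + 4*(5 + 3) = -24 + 4*8 = -24 + 32 = 8)
P(x) = √(-228 + x)
k = -31055832990 (k = -287994*107835 = -31055832990)
S = -276
(k + S)/(256534 + P(-387)) = (-31055832990 - 276)/(256534 + √(-228 - 387)) = -31055833266/(256534 + √(-615)) = -31055833266/(256534 + I*√615)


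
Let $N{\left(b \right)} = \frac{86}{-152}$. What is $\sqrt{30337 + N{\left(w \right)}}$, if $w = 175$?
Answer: $\frac{\sqrt{43805811}}{38} \approx 174.17$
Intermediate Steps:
$N{\left(b \right)} = - \frac{43}{76}$ ($N{\left(b \right)} = 86 \left(- \frac{1}{152}\right) = - \frac{43}{76}$)
$\sqrt{30337 + N{\left(w \right)}} = \sqrt{30337 - \frac{43}{76}} = \sqrt{\frac{2305569}{76}} = \frac{\sqrt{43805811}}{38}$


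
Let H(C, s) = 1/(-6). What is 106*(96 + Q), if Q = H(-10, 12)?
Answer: 30475/3 ≈ 10158.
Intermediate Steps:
H(C, s) = -1/6
Q = -1/6 ≈ -0.16667
106*(96 + Q) = 106*(96 - 1/6) = 106*(575/6) = 30475/3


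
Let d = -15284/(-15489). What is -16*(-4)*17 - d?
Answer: 16836748/15489 ≈ 1087.0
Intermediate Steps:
d = 15284/15489 (d = -15284*(-1/15489) = 15284/15489 ≈ 0.98676)
-16*(-4)*17 - d = -16*(-4)*17 - 1*15284/15489 = 64*17 - 15284/15489 = 1088 - 15284/15489 = 16836748/15489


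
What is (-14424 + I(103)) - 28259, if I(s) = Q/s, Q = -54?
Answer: -4396403/103 ≈ -42684.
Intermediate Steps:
I(s) = -54/s
(-14424 + I(103)) - 28259 = (-14424 - 54/103) - 28259 = -1485726/103 - 28259 = -4396403/103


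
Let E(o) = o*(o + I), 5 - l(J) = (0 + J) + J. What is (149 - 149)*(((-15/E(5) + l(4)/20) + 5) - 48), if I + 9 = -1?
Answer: 0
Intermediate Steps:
I = -10 (I = -9 - 1 = -10)
l(J) = 5 - 2*J (l(J) = 5 - ((0 + J) + J) = 5 - (J + J) = 5 - 2*J)
E(o) = o*(-10 + o) (E(o) = o*(o - 10) = o*(-10 + o))
(149 - 149)*(((-15/E(5) + l(4)/20) + 5) - 48) = (149 - 149)*(((-15*1/(5*(-10 + 5)) + (5 - 2*4)/20) + 5) - 48) = 0*(((-15/(5*(-5)) + (5 - 8)*(1/20)) + 5) - 48) = 0*(((-15/(-25) - 3*1/20) + 5) - 48) = 0*(((-15*(-1/25) - 3/20) + 5) - 48) = 0*(((3/5 - 3/20) + 5) - 48) = 0*((9/20 + 5) - 48) = 0*(109/20 - 48) = 0*(-851/20) = 0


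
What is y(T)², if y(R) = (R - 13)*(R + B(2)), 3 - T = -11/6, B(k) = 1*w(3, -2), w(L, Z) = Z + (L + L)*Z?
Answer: 7263025/1296 ≈ 5604.2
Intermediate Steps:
w(L, Z) = Z + 2*L*Z (w(L, Z) = Z + (2*L)*Z = Z + 2*L*Z)
B(k) = -14 (B(k) = 1*(-2*(1 + 2*3)) = 1*(-2*(1 + 6)) = 1*(-2*7) = 1*(-14) = -14)
T = 29/6 (T = 3 - (-11)/6 = 3 - 1*(-11/6) = 3 + 11/6 = 29/6 ≈ 4.8333)
y(R) = (-14 + R)*(-13 + R) (y(R) = (R - 13)*(R - 14) = (-13 + R)*(-14 + R) = (-14 + R)*(-13 + R))
y(T)² = (182 + (29/6)² - 27*29/6)² = (182 + 841/36 - 261/2)² = (2695/36)² = 7263025/1296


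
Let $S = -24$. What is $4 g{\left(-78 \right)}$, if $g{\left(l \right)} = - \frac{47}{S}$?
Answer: $\frac{47}{6} \approx 7.8333$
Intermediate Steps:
$g{\left(l \right)} = \frac{47}{24}$ ($g{\left(l \right)} = - \frac{47}{-24} = \left(-47\right) \left(- \frac{1}{24}\right) = \frac{47}{24}$)
$4 g{\left(-78 \right)} = 4 \cdot \frac{47}{24} = \frac{47}{6}$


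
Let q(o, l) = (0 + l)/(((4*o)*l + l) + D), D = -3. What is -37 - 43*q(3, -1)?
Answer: -635/16 ≈ -39.688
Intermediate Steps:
q(o, l) = l/(-3 + l + 4*l*o) (q(o, l) = (0 + l)/(((4*o)*l + l) - 3) = l/((4*l*o + l) - 3) = l/((l + 4*l*o) - 3) = l/(-3 + l + 4*l*o))
-37 - 43*q(3, -1) = -37 - (-43)/(-3 - 1 + 4*(-1)*3) = -37 - (-43)/(-3 - 1 - 12) = -37 - (-43)/(-16) = -37 - (-43)*(-1)/16 = -37 - 43*1/16 = -37 - 43/16 = -635/16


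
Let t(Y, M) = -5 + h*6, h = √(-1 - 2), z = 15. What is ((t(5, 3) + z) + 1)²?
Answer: 13 + 132*I*√3 ≈ 13.0 + 228.63*I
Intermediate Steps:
h = I*√3 (h = √(-3) = I*√3 ≈ 1.732*I)
t(Y, M) = -5 + 6*I*√3 (t(Y, M) = -5 + (I*√3)*6 = -5 + 6*I*√3)
((t(5, 3) + z) + 1)² = (((-5 + 6*I*√3) + 15) + 1)² = ((10 + 6*I*√3) + 1)² = (11 + 6*I*√3)²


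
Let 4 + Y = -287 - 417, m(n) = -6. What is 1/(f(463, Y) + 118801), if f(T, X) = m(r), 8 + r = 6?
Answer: 1/118795 ≈ 8.4179e-6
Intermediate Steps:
r = -2 (r = -8 + 6 = -2)
Y = -708 (Y = -4 + (-287 - 417) = -4 - 704 = -708)
f(T, X) = -6
1/(f(463, Y) + 118801) = 1/(-6 + 118801) = 1/118795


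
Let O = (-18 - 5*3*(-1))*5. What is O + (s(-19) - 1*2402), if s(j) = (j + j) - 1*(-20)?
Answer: -2435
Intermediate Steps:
s(j) = 20 + 2*j (s(j) = 2*j + 20 = 20 + 2*j)
O = -15 (O = (-18 - 15*(-1))*5 = (-18 + 15)*5 = -3*5 = -15)
O + (s(-19) - 1*2402) = -15 + ((20 + 2*(-19)) - 1*2402) = -15 + ((20 - 38) - 2402) = -15 + (-18 - 2402) = -15 - 2420 = -2435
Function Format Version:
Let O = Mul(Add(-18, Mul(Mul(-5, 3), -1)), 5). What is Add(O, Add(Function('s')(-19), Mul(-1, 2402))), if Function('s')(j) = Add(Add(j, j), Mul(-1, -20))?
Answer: -2435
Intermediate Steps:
Function('s')(j) = Add(20, Mul(2, j)) (Function('s')(j) = Add(Mul(2, j), 20) = Add(20, Mul(2, j)))
O = -15 (O = Mul(Add(-18, Mul(-15, -1)), 5) = Mul(Add(-18, 15), 5) = Mul(-3, 5) = -15)
Add(O, Add(Function('s')(-19), Mul(-1, 2402))) = Add(-15, Add(Add(20, Mul(2, -19)), Mul(-1, 2402))) = Add(-15, Add(Add(20, -38), -2402)) = Add(-15, Add(-18, -2402)) = Add(-15, -2420) = -2435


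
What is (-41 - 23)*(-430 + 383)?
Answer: 3008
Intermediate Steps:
(-41 - 23)*(-430 + 383) = -64*(-47) = 3008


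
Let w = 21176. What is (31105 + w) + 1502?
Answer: 53783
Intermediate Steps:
(31105 + w) + 1502 = (31105 + 21176) + 1502 = 52281 + 1502 = 53783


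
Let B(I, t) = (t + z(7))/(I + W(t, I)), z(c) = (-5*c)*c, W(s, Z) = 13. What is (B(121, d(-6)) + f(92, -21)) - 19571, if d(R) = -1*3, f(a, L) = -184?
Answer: -1323709/67 ≈ -19757.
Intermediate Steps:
z(c) = -5*c²
d(R) = -3
B(I, t) = (-245 + t)/(13 + I) (B(I, t) = (t - 5*7²)/(I + 13) = (t - 5*49)/(13 + I) = (t - 245)/(13 + I) = (-245 + t)/(13 + I))
(B(121, d(-6)) + f(92, -21)) - 19571 = ((-245 - 3)/(13 + 121) - 184) - 19571 = (-248/134 - 184) - 19571 = ((1/134)*(-248) - 184) - 19571 = (-124/67 - 184) - 19571 = -12452/67 - 19571 = -1323709/67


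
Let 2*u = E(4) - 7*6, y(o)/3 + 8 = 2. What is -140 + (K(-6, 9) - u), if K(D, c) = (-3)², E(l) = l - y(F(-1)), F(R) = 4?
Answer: -121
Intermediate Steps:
y(o) = -18 (y(o) = -24 + 3*2 = -24 + 6 = -18)
E(l) = 18 + l (E(l) = l - 1*(-18) = l + 18 = 18 + l)
K(D, c) = 9
u = -10 (u = ((18 + 4) - 7*6)/2 = (22 - 42)/2 = (½)*(-20) = -10)
-140 + (K(-6, 9) - u) = -140 + (9 - 1*(-10)) = -140 + (9 + 10) = -140 + 19 = -121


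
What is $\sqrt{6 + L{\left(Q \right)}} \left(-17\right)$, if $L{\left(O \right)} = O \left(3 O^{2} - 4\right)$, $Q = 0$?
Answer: $- 17 \sqrt{6} \approx -41.641$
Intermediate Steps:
$L{\left(O \right)} = O \left(-4 + 3 O^{2}\right)$
$\sqrt{6 + L{\left(Q \right)}} \left(-17\right) = \sqrt{6 + 0 \left(-4 + 3 \cdot 0^{2}\right)} \left(-17\right) = \sqrt{6 + 0 \left(-4 + 3 \cdot 0\right)} \left(-17\right) = \sqrt{6 + 0 \left(-4 + 0\right)} \left(-17\right) = \sqrt{6 + 0 \left(-4\right)} \left(-17\right) = \sqrt{6 + 0} \left(-17\right) = \sqrt{6} \left(-17\right) = - 17 \sqrt{6}$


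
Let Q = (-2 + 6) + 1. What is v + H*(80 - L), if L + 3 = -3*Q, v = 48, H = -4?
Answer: -344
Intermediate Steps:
Q = 5 (Q = 4 + 1 = 5)
L = -18 (L = -3 - 3*5 = -3 - 15 = -18)
v + H*(80 - L) = 48 - 4*(80 - 1*(-18)) = 48 - 4*(80 + 18) = 48 - 4*98 = 48 - 392 = -344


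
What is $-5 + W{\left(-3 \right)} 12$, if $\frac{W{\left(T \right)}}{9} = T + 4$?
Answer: $103$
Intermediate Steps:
$W{\left(T \right)} = 36 + 9 T$ ($W{\left(T \right)} = 9 \left(T + 4\right) = 9 \left(4 + T\right) = 36 + 9 T$)
$-5 + W{\left(-3 \right)} 12 = -5 + \left(36 + 9 \left(-3\right)\right) 12 = -5 + \left(36 - 27\right) 12 = -5 + 9 \cdot 12 = -5 + 108 = 103$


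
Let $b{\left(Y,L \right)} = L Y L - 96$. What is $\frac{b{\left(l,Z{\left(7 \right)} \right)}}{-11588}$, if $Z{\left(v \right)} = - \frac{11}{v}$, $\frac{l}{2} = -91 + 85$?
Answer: $\frac{1539}{141953} \approx 0.010842$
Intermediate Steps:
$l = -12$ ($l = 2 \left(-91 + 85\right) = 2 \left(-6\right) = -12$)
$b{\left(Y,L \right)} = -96 + Y L^{2}$ ($b{\left(Y,L \right)} = Y L^{2} - 96 = -96 + Y L^{2}$)
$\frac{b{\left(l,Z{\left(7 \right)} \right)}}{-11588} = \frac{-96 - 12 \left(- \frac{11}{7}\right)^{2}}{-11588} = \left(-96 - 12 \left(\left(-11\right) \frac{1}{7}\right)^{2}\right) \left(- \frac{1}{11588}\right) = \left(-96 - 12 \left(- \frac{11}{7}\right)^{2}\right) \left(- \frac{1}{11588}\right) = \left(-96 - \frac{1452}{49}\right) \left(- \frac{1}{11588}\right) = \left(- \frac{6156}{49}\right) \left(- \frac{1}{11588}\right) = \frac{1539}{141953}$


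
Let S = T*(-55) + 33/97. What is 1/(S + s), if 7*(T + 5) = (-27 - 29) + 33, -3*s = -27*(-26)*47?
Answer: -679/7157981 ≈ -9.4859e-5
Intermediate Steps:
s = -10998 (s = -(-27*(-26))*47/3 = -234*47 = -1/3*32994 = -10998)
T = -58/7 (T = -5 + ((-27 - 29) + 33)/7 = -5 + (-56 + 33)/7 = -5 + (1/7)*(-23) = -5 - 23/7 = -58/7 ≈ -8.2857)
S = 309661/679 (S = -58/7*(-55) + 33/97 = 3190/7 + 33*(1/97) = 3190/7 + 33/97 = 309661/679 ≈ 456.05)
1/(S + s) = 1/(309661/679 - 10998) = 1/(-7157981/679) = -679/7157981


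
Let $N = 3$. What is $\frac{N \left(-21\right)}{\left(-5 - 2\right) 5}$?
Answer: $\frac{9}{5} \approx 1.8$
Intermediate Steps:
$\frac{N \left(-21\right)}{\left(-5 - 2\right) 5} = \frac{3 \left(-21\right)}{\left(-5 - 2\right) 5} = - \frac{63}{\left(-7\right) 5} = - \frac{63}{-35} = \left(-63\right) \left(- \frac{1}{35}\right) = \frac{9}{5}$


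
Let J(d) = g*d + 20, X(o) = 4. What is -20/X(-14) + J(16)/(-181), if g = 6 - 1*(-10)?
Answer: -1181/181 ≈ -6.5249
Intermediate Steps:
g = 16 (g = 6 + 10 = 16)
J(d) = 20 + 16*d (J(d) = 16*d + 20 = 20 + 16*d)
-20/X(-14) + J(16)/(-181) = -20/4 + (20 + 16*16)/(-181) = -20*1/4 + (20 + 256)*(-1/181) = -5 + 276*(-1/181) = -5 - 276/181 = -1181/181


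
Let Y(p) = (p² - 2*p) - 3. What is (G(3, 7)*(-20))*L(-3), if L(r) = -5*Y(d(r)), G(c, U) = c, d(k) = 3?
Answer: 0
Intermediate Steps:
Y(p) = -3 + p² - 2*p
L(r) = 0 (L(r) = -5*(-3 + 3² - 2*3) = -5*(-3 + 9 - 6) = -5*0 = 0)
(G(3, 7)*(-20))*L(-3) = (3*(-20))*0 = -60*0 = 0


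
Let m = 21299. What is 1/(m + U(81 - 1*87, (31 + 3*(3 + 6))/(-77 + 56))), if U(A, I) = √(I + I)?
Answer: 447279/9526595537 - 2*I*√609/9526595537 ≈ 4.6951e-5 - 5.1809e-9*I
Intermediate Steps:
U(A, I) = √2*√I (U(A, I) = √(2*I) = √2*√I)
1/(m + U(81 - 1*87, (31 + 3*(3 + 6))/(-77 + 56))) = 1/(21299 + √2*√((31 + 3*(3 + 6))/(-77 + 56))) = 1/(21299 + √2*√((31 + 3*9)/(-21))) = 1/(21299 + √2*√((31 + 27)*(-1/21))) = 1/(21299 + √2*√(58*(-1/21))) = 1/(21299 + √2*√(-58/21)) = 1/(21299 + √2*(I*√1218/21)) = 1/(21299 + 2*I*√609/21)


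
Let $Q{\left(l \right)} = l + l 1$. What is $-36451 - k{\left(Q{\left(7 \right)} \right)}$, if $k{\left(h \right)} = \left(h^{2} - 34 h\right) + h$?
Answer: $-36185$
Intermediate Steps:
$Q{\left(l \right)} = 2 l$ ($Q{\left(l \right)} = l + l = 2 l$)
$k{\left(h \right)} = h^{2} - 33 h$
$-36451 - k{\left(Q{\left(7 \right)} \right)} = -36451 - 2 \cdot 7 \left(-33 + 2 \cdot 7\right) = -36451 - 14 \left(-33 + 14\right) = -36451 - 14 \left(-19\right) = -36451 - -266 = -36451 + 266 = -36185$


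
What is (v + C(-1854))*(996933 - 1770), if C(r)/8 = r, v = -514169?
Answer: -526442222163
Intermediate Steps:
C(r) = 8*r
(v + C(-1854))*(996933 - 1770) = (-514169 + 8*(-1854))*(996933 - 1770) = (-514169 - 14832)*995163 = -529001*995163 = -526442222163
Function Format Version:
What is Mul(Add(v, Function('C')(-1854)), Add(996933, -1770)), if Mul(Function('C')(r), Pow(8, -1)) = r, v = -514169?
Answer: -526442222163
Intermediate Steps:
Function('C')(r) = Mul(8, r)
Mul(Add(v, Function('C')(-1854)), Add(996933, -1770)) = Mul(Add(-514169, Mul(8, -1854)), Add(996933, -1770)) = Mul(Add(-514169, -14832), 995163) = Mul(-529001, 995163) = -526442222163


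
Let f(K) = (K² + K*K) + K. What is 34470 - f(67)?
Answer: 25425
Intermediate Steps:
f(K) = K + 2*K² (f(K) = (K² + K²) + K = 2*K² + K = K + 2*K²)
34470 - f(67) = 34470 - 67*(1 + 2*67) = 34470 - 67*(1 + 134) = 34470 - 67*135 = 34470 - 1*9045 = 34470 - 9045 = 25425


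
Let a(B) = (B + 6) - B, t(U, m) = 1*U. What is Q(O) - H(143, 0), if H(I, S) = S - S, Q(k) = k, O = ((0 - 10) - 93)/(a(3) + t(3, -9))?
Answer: -103/9 ≈ -11.444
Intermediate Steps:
t(U, m) = U
a(B) = 6 (a(B) = (6 + B) - B = 6)
O = -103/9 (O = ((0 - 10) - 93)/(6 + 3) = (-10 - 93)/9 = -103*⅑ = -103/9 ≈ -11.444)
H(I, S) = 0
Q(O) - H(143, 0) = -103/9 - 1*0 = -103/9 + 0 = -103/9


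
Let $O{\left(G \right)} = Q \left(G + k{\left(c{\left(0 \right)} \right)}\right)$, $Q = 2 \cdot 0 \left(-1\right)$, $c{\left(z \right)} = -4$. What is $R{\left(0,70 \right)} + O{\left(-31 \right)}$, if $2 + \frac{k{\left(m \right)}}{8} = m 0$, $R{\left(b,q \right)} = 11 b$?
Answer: $0$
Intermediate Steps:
$k{\left(m \right)} = -16$ ($k{\left(m \right)} = -16 + 8 m 0 = -16 + 8 \cdot 0 = -16 + 0 = -16$)
$Q = 0$ ($Q = 0 \left(-1\right) = 0$)
$O{\left(G \right)} = 0$ ($O{\left(G \right)} = 0 \left(G - 16\right) = 0 \left(-16 + G\right) = 0$)
$R{\left(0,70 \right)} + O{\left(-31 \right)} = 11 \cdot 0 + 0 = 0 + 0 = 0$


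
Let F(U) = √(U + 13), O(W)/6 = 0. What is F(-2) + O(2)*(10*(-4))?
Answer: √11 ≈ 3.3166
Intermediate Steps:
O(W) = 0 (O(W) = 6*0 = 0)
F(U) = √(13 + U)
F(-2) + O(2)*(10*(-4)) = √(13 - 2) + 0*(10*(-4)) = √11 + 0*(-40) = √11 + 0 = √11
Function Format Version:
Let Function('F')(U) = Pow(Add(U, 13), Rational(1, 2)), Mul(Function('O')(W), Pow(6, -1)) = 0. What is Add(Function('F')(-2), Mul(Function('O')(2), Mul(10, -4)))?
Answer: Pow(11, Rational(1, 2)) ≈ 3.3166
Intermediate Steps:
Function('O')(W) = 0 (Function('O')(W) = Mul(6, 0) = 0)
Function('F')(U) = Pow(Add(13, U), Rational(1, 2))
Add(Function('F')(-2), Mul(Function('O')(2), Mul(10, -4))) = Add(Pow(Add(13, -2), Rational(1, 2)), Mul(0, Mul(10, -4))) = Add(Pow(11, Rational(1, 2)), Mul(0, -40)) = Add(Pow(11, Rational(1, 2)), 0) = Pow(11, Rational(1, 2))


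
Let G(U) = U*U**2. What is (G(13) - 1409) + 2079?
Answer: 2867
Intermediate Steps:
G(U) = U**3
(G(13) - 1409) + 2079 = (13**3 - 1409) + 2079 = (2197 - 1409) + 2079 = 788 + 2079 = 2867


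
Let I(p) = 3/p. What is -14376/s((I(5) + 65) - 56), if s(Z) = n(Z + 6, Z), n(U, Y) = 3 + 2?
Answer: -14376/5 ≈ -2875.2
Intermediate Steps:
n(U, Y) = 5
s(Z) = 5
-14376/s((I(5) + 65) - 56) = -14376/5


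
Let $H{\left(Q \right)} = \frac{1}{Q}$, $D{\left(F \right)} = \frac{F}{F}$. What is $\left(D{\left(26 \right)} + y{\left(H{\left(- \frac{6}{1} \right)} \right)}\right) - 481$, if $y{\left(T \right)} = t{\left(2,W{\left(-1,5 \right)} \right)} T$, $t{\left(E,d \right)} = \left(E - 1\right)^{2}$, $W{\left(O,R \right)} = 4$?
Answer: $- \frac{2881}{6} \approx -480.17$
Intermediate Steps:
$D{\left(F \right)} = 1$
$t{\left(E,d \right)} = \left(-1 + E\right)^{2}$
$y{\left(T \right)} = T$ ($y{\left(T \right)} = \left(-1 + 2\right)^{2} T = 1^{2} T = 1 T = T$)
$\left(D{\left(26 \right)} + y{\left(H{\left(- \frac{6}{1} \right)} \right)}\right) - 481 = \left(1 + \frac{1}{\left(-6\right) 1^{-1}}\right) - 481 = \left(1 + \frac{1}{\left(-6\right) 1}\right) - 481 = \left(1 + \frac{1}{-6}\right) - 481 = \left(1 - \frac{1}{6}\right) - 481 = \frac{5}{6} - 481 = - \frac{2881}{6}$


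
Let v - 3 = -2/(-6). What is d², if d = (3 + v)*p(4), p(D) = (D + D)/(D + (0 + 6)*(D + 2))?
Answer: 361/225 ≈ 1.6044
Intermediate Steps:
p(D) = 2*D/(12 + 7*D) (p(D) = (2*D)/(D + 6*(2 + D)) = (2*D)/(D + (12 + 6*D)) = (2*D)/(12 + 7*D) = 2*D/(12 + 7*D))
v = 10/3 (v = 3 - 2/(-6) = 3 - 2*(-⅙) = 3 + ⅓ = 10/3 ≈ 3.3333)
d = 19/15 (d = (3 + 10/3)*(2*4/(12 + 7*4)) = 19*(2*4/(12 + 28))/3 = 19*(2*4/40)/3 = 19*(2*4*(1/40))/3 = (19/3)*(⅕) = 19/15 ≈ 1.2667)
d² = (19/15)² = 361/225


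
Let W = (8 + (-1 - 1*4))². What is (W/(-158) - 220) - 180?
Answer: -63209/158 ≈ -400.06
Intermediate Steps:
W = 9 (W = (8 + (-1 - 4))² = (8 - 5)² = 3² = 9)
(W/(-158) - 220) - 180 = (9/(-158) - 220) - 180 = (9*(-1/158) - 220) - 180 = (-9/158 - 220) - 180 = -34769/158 - 180 = -63209/158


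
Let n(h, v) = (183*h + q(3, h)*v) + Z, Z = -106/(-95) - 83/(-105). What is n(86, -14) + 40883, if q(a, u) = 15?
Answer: 112543748/1995 ≈ 56413.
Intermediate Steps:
Z = 3803/1995 (Z = -106*(-1/95) - 83*(-1/105) = 106/95 + 83/105 = 3803/1995 ≈ 1.9063)
n(h, v) = 3803/1995 + 15*v + 183*h (n(h, v) = (183*h + 15*v) + 3803/1995 = (15*v + 183*h) + 3803/1995 = 3803/1995 + 15*v + 183*h)
n(86, -14) + 40883 = (3803/1995 + 15*(-14) + 183*86) + 40883 = (3803/1995 - 210 + 15738) + 40883 = 30982163/1995 + 40883 = 112543748/1995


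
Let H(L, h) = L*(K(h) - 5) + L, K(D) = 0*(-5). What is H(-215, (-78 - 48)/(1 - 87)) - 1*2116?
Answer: -1256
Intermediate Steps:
K(D) = 0
H(L, h) = -4*L (H(L, h) = L*(0 - 5) + L = L*(-5) + L = -5*L + L = -4*L)
H(-215, (-78 - 48)/(1 - 87)) - 1*2116 = -4*(-215) - 1*2116 = 860 - 2116 = -1256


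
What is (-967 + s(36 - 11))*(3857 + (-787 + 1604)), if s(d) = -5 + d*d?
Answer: -1621878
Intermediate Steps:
s(d) = -5 + d²
(-967 + s(36 - 11))*(3857 + (-787 + 1604)) = (-967 + (-5 + (36 - 11)²))*(3857 + (-787 + 1604)) = (-967 + (-5 + 25²))*(3857 + 817) = (-967 + (-5 + 625))*4674 = (-967 + 620)*4674 = -347*4674 = -1621878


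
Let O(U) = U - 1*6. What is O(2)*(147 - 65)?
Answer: -328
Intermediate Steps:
O(U) = -6 + U (O(U) = U - 6 = -6 + U)
O(2)*(147 - 65) = (-6 + 2)*(147 - 65) = -4*82 = -328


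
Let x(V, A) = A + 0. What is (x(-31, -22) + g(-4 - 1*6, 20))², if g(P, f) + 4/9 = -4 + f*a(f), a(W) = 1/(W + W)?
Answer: 218089/324 ≈ 673.11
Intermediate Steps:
a(W) = 1/(2*W)
x(V, A) = A
g(P, f) = -71/18 (g(P, f) = -4/9 + (-4 + f*(1/(2*f))) = -4/9 + (-4 + ½) = -4/9 - 7/2 = -71/18)
(x(-31, -22) + g(-4 - 1*6, 20))² = (-22 - 71/18)² = (-467/18)² = 218089/324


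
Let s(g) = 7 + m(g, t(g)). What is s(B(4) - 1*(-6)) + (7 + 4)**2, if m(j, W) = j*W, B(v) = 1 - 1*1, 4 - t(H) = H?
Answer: 116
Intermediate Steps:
t(H) = 4 - H
B(v) = 0 (B(v) = 1 - 1 = 0)
m(j, W) = W*j
s(g) = 7 + g*(4 - g) (s(g) = 7 + (4 - g)*g = 7 + g*(4 - g))
s(B(4) - 1*(-6)) + (7 + 4)**2 = (7 - (0 - 1*(-6))*(-4 + (0 - 1*(-6)))) + (7 + 4)**2 = (7 - (0 + 6)*(-4 + (0 + 6))) + 11**2 = (7 - 1*6*(-4 + 6)) + 121 = (7 - 1*6*2) + 121 = (7 - 12) + 121 = -5 + 121 = 116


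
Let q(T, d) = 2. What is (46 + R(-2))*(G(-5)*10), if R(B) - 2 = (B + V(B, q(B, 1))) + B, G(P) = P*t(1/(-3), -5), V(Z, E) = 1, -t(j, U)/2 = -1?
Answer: -4500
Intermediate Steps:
t(j, U) = 2 (t(j, U) = -2*(-1) = 2)
G(P) = 2*P (G(P) = P*2 = 2*P)
R(B) = 3 + 2*B (R(B) = 2 + ((B + 1) + B) = 2 + ((1 + B) + B) = 2 + (1 + 2*B) = 3 + 2*B)
(46 + R(-2))*(G(-5)*10) = (46 + (3 + 2*(-2)))*((2*(-5))*10) = (46 + (3 - 4))*(-10*10) = (46 - 1)*(-100) = 45*(-100) = -4500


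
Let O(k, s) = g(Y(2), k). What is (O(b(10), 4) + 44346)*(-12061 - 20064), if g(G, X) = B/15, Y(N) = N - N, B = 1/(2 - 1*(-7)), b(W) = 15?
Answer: -38464618175/27 ≈ -1.4246e+9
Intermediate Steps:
B = ⅑ (B = 1/(2 + 7) = 1/9 = ⅑ ≈ 0.11111)
Y(N) = 0
g(G, X) = 1/135 (g(G, X) = (⅑)/15 = (⅑)*(1/15) = 1/135)
O(k, s) = 1/135
(O(b(10), 4) + 44346)*(-12061 - 20064) = (1/135 + 44346)*(-12061 - 20064) = (5986711/135)*(-32125) = -38464618175/27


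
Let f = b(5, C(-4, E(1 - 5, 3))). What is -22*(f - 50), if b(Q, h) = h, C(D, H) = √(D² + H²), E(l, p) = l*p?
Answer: 1100 - 88*√10 ≈ 821.72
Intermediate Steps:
f = 4*√10 (f = √((-4)² + ((1 - 5)*3)²) = √(16 + (-4*3)²) = √(16 + (-12)²) = √(16 + 144) = √160 = 4*√10 ≈ 12.649)
-22*(f - 50) = -22*(4*√10 - 50) = -22*(-50 + 4*√10) = -(-1100 + 88*√10) = 1100 - 88*√10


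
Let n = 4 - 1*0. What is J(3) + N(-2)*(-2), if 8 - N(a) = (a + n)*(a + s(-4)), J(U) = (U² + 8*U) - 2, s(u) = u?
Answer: -9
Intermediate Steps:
n = 4 (n = 4 + 0 = 4)
J(U) = -2 + U² + 8*U
N(a) = 8 - (-4 + a)*(4 + a) (N(a) = 8 - (a + 4)*(a - 4) = 8 - (4 + a)*(-4 + a) = 8 - (-4 + a)*(4 + a))
J(3) + N(-2)*(-2) = (-2 + 3² + 8*3) + (24 - 1*(-2)²)*(-2) = (-2 + 9 + 24) + (24 - 1*4)*(-2) = 31 + (24 - 4)*(-2) = 31 + 20*(-2) = 31 - 40 = -9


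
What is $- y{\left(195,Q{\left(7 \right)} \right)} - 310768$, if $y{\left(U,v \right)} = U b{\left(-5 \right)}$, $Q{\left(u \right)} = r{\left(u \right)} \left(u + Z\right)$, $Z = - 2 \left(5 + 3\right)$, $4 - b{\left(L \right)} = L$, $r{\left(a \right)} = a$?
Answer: $-312523$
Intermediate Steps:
$b{\left(L \right)} = 4 - L$
$Z = -16$ ($Z = \left(-2\right) 8 = -16$)
$Q{\left(u \right)} = u \left(-16 + u\right)$ ($Q{\left(u \right)} = u \left(u - 16\right) = u \left(-16 + u\right)$)
$y{\left(U,v \right)} = 9 U$ ($y{\left(U,v \right)} = U \left(4 - -5\right) = U \left(4 + 5\right) = U 9 = 9 U$)
$- y{\left(195,Q{\left(7 \right)} \right)} - 310768 = - 9 \cdot 195 - 310768 = \left(-1\right) 1755 - 310768 = -1755 - 310768 = -312523$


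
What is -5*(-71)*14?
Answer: 4970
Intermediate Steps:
-5*(-71)*14 = 355*14 = 4970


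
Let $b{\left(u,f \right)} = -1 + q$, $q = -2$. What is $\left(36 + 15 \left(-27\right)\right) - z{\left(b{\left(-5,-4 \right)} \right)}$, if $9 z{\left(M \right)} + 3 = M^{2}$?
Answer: $- \frac{1109}{3} \approx -369.67$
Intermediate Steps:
$b{\left(u,f \right)} = -3$ ($b{\left(u,f \right)} = -1 - 2 = -3$)
$z{\left(M \right)} = - \frac{1}{3} + \frac{M^{2}}{9}$
$\left(36 + 15 \left(-27\right)\right) - z{\left(b{\left(-5,-4 \right)} \right)} = \left(36 + 15 \left(-27\right)\right) - \left(- \frac{1}{3} + \frac{\left(-3\right)^{2}}{9}\right) = \left(36 - 405\right) - \left(- \frac{1}{3} + \frac{1}{9} \cdot 9\right) = -369 - \left(- \frac{1}{3} + 1\right) = -369 - \frac{2}{3} = - \frac{1109}{3}$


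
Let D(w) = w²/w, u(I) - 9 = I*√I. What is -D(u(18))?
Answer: -9 - 54*√2 ≈ -85.368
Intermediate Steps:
u(I) = 9 + I^(3/2) (u(I) = 9 + I*√I = 9 + I^(3/2))
D(w) = w
-D(u(18)) = -(9 + 18^(3/2)) = -(9 + 54*√2) = -9 - 54*√2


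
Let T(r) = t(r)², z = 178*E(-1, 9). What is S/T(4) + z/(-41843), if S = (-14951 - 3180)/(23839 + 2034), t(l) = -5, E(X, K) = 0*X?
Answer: -18131/646825 ≈ -0.028031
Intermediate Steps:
E(X, K) = 0
z = 0 (z = 178*0 = 0)
T(r) = 25 (T(r) = (-5)² = 25)
S = -18131/25873 ≈ -0.70077
S/T(4) + z/(-41843) = -18131/25873/25 + 0/(-41843) = -18131/25873*1/25 + 0*(-1/41843) = -18131/646825 + 0 = -18131/646825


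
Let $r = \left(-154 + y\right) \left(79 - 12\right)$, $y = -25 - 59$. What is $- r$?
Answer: $15946$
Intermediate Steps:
$y = -84$
$r = -15946$ ($r = \left(-154 - 84\right) \left(79 - 12\right) = - 238 \left(79 - 12\right) = \left(-238\right) 67 = -15946$)
$- r = \left(-1\right) \left(-15946\right) = 15946$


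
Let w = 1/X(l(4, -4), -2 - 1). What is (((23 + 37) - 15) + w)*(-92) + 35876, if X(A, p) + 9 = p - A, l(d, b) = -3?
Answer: 285716/9 ≈ 31746.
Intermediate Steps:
X(A, p) = -9 + p - A (X(A, p) = -9 + (p - A) = -9 + p - A)
w = -1/9 (w = 1/(-9 + (-2 - 1) - 1*(-3)) = 1/(-9 - 3 + 3) = 1/(-9) = -1/9 ≈ -0.11111)
(((23 + 37) - 15) + w)*(-92) + 35876 = (((23 + 37) - 15) - 1/9)*(-92) + 35876 = ((60 - 15) - 1/9)*(-92) + 35876 = (45 - 1/9)*(-92) + 35876 = (404/9)*(-92) + 35876 = -37168/9 + 35876 = 285716/9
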